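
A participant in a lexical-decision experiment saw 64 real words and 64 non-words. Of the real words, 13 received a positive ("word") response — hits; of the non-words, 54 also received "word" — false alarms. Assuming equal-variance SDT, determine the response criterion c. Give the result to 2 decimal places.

c = -0.09

H = 13/64 = 0.2031
FA = 54/64 = 0.8438
z(0.2031) = -0.831, z(0.8438) = 1.010
c = −½·[z(H) + z(FA)] = −0.5 × (-0.831 + 1.010) = -0.0895
c < 0: the participant has a liberal response bias.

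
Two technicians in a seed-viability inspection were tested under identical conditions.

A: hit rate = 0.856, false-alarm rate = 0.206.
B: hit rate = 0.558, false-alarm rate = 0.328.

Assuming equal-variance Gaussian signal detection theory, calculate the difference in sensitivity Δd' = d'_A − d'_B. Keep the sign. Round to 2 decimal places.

Δd' = 1.29

A: z(0.856) = 1.063, z(0.206) = -0.820, d' = 1.883
B: z(0.558) = 0.146, z(0.328) = -0.445, d' = 0.591
Δd' = d'_A − d'_B = 1.883 − 0.591 = 1.292
A has the higher sensitivity.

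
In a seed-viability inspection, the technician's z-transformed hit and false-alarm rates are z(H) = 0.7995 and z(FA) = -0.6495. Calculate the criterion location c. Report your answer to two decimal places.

c = -0.08

c = −½·[z(H) + z(FA)] = −½·(0.7995 + (-0.6495)) = -0.0750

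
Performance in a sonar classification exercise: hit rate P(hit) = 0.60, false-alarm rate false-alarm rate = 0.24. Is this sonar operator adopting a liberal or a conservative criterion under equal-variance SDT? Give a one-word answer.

z(H) = 0.253, z(FA) = -0.706
c = −½·(z(H) + z(FA)) = 0.2265
c > 0 → conservative criterion (biased toward responding “no”).

conservative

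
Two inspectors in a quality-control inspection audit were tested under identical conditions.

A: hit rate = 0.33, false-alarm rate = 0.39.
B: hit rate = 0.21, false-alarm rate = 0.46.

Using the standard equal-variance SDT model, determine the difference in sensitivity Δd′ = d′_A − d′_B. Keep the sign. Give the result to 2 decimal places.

A: z(0.33) = -0.440, z(0.39) = -0.279, d' = -0.161
B: z(0.21) = -0.806, z(0.46) = -0.100, d' = -0.706
Δd' = d'_A − d'_B = -0.161 − (-0.706) = 0.545
A has the higher sensitivity.

Δd′ = 0.55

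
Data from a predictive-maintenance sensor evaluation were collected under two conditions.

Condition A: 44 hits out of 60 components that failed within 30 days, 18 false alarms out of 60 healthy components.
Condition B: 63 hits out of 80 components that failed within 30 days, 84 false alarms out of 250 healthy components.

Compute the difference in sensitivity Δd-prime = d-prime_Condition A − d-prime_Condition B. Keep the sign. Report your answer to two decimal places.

Condition A: z(0.7333) = 0.623, z(0.3000) = -0.524, d' = 1.147
Condition B: z(0.7875) = 0.798, z(0.3360) = -0.423, d' = 1.221
Δd' = d'_Condition A − d'_Condition B = 1.147 − 1.221 = -0.074
Condition B has the higher sensitivity.

Δd-prime = -0.07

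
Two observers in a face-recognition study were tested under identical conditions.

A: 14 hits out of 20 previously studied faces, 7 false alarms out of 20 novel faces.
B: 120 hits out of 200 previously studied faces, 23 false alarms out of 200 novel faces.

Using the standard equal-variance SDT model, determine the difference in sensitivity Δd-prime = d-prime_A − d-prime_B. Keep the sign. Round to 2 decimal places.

A: z(0.7000) = 0.524, z(0.3500) = -0.385, d' = 0.909
B: z(0.6000) = 0.253, z(0.1150) = -1.200, d' = 1.453
Δd' = d'_A − d'_B = 0.909 − 1.453 = -0.544
B has the higher sensitivity.

Δd-prime = -0.54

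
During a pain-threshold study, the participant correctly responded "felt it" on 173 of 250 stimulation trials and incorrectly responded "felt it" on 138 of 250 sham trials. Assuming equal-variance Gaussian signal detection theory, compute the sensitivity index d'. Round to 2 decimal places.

H = 173/250 = 0.6920
FA = 138/250 = 0.5520
z(H) = z(0.6920) = 0.5015
z(FA) = z(0.5520) = 0.1307
d' = z(H) − z(FA) = 0.5015 − 0.1307 = 0.3708

d' = 0.37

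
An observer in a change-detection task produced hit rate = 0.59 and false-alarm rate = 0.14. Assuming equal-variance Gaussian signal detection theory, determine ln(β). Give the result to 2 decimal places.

Φ⁻¹(0.59) = 0.228, Φ⁻¹(0.14) = -1.080
ln β = −½·[z(H)² − z(FA)²] = −0.5 × (0.052 − 1.166) = 0.557

ln β = 0.56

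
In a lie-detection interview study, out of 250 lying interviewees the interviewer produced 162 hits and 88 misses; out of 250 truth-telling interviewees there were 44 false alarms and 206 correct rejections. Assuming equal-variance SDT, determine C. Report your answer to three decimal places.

H = 162/250 = 0.6480
FA = 44/250 = 0.1760
z(H) = 0.3799
z(FA) = -0.9307
c = −½·[z(H) + z(FA)] = −0.5 × (0.3799 + (-0.9307)) = 0.2754

C = 0.275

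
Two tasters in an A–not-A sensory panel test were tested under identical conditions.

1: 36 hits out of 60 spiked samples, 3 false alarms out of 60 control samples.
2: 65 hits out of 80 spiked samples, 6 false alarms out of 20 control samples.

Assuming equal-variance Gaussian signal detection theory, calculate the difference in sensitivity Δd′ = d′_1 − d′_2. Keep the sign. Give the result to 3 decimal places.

Δd′ = 0.487

1: z(0.6000) = 0.2533, z(0.0500) = -1.6449, d' = 1.8982
2: z(0.8125) = 0.8871, z(0.3000) = -0.5244, d' = 1.4115
Δd' = d'_1 − d'_2 = 1.8982 − 1.4115 = 0.4867
1 has the higher sensitivity.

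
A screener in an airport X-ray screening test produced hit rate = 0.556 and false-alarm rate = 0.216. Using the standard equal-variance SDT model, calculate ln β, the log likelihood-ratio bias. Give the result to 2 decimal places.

ln β = 0.30

z(H) = z(0.556) = 0.141
z(FA) = z(0.216) = -0.786
ln β = −½·[z(H)² − z(FA)²] = −0.5 × (0.020 − 0.618) = 0.299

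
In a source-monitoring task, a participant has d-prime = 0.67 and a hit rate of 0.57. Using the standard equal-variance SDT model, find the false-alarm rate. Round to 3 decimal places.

false-alarm rate = 0.311

z(hit rate) = z(0.57) = 0.1764
z(FA) = z(H) − d' = 0.1764 − 0.67 = -0.4936
false-alarm rate = Φ(-0.4936) = 0.3108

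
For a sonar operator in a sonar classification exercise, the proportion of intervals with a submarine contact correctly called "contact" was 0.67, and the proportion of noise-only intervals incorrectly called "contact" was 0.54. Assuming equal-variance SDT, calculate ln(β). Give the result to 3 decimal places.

ln β = -0.092

z(H) = 0.4399
z(FA) = 0.1004
ln β = −½·[z(H)² − z(FA)²] = −0.5 × (0.1935 − 0.0101) = -0.0917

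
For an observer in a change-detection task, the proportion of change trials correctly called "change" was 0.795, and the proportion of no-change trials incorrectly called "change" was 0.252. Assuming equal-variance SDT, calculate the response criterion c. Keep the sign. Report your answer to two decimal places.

z(H) = z(0.795) = 0.8239
z(FA) = z(0.252) = -0.6682
c = −½·[z(H) + z(FA)] = −0.5 × (0.8239 + (-0.6682)) = -0.07785
c < 0: the observer has a liberal response bias.

c = -0.08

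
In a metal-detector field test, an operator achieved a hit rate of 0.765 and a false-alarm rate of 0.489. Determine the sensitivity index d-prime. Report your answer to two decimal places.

d-prime = 0.75

z(H) = 0.7225
z(FA) = -0.0276
d' = z(H) − z(FA) = 0.7225 − (-0.0276) = 0.7501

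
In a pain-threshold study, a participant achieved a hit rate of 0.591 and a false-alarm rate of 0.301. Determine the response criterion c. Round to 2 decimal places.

z(0.591) = 0.230, z(0.301) = -0.522
c = −½·[z(H) + z(FA)] = −0.5 × (0.230 + (-0.522)) = 0.146

c = 0.15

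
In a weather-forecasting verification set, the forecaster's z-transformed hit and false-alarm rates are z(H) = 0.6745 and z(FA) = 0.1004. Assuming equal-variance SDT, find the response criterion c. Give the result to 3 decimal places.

c = -0.387

c = −½·[z(H) + z(FA)] = −½·(0.6745 + 0.1004) = -0.38745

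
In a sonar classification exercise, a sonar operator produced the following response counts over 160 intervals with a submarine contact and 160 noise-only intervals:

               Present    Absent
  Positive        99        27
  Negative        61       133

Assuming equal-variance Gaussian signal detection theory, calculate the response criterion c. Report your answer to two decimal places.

H = 99/160 = 0.6188
FA = 27/160 = 0.1688
z(H) = 0.3023
z(FA) = -0.9589
c = −½·[z(H) + z(FA)] = −0.5 × (0.3023 + (-0.9589)) = 0.3283

c = 0.33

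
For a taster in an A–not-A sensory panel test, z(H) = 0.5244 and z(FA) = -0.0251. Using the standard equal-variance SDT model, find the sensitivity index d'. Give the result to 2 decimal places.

d' = 0.55

d' = z(H) − z(FA) = 0.5244 − (-0.0251) = 0.5495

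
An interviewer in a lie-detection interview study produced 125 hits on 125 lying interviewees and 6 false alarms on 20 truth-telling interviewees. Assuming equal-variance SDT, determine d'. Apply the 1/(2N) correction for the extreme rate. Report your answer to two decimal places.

d' = 3.18

The hit rate is 125/125 = 1, so apply the 1/(2N) correction: H → 1 − 1/(2·125) = 0.99600.
z(H) = z(0.99600) = 2.652
z(FA) = z(0.30000) = -0.524
d' = 2.652 − (-0.524) = 3.176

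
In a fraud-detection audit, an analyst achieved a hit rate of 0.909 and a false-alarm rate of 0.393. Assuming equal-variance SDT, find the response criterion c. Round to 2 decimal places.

c = -0.53

z(H) = z(0.909) = 1.3346
z(FA) = z(0.393) = -0.2715
c = −½·[z(H) + z(FA)] = −0.5 × (1.3346 + (-0.2715)) = -0.53155
c < 0: the analyst has a liberal response bias.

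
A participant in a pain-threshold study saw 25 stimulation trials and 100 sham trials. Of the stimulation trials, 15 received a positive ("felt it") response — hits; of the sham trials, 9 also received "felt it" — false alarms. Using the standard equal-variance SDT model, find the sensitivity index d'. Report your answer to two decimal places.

d' = 1.59

H = 15/25 = 0.6000
FA = 9/100 = 0.0900
z(0.6000) = 0.253, z(0.0900) = -1.341
d' = z(H) − z(FA) = 0.253 − (-1.341) = 1.594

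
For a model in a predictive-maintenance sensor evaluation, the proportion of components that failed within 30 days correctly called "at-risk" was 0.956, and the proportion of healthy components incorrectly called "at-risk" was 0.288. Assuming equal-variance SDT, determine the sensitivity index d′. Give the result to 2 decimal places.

d′ = 2.27

z(0.956) = 1.7060, z(0.288) = -0.5592
d' = z(H) − z(FA) = 1.7060 − (-0.5592) = 2.2652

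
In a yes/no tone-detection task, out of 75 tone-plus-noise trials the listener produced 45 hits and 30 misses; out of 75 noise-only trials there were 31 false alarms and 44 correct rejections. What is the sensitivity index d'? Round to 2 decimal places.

d' = 0.47

H = 45/75 = 0.6000
FA = 31/75 = 0.4133
Φ⁻¹(0.6000) = 0.253, Φ⁻¹(0.4133) = -0.219
d' = z(H) − z(FA) = 0.253 − (-0.219) = 0.472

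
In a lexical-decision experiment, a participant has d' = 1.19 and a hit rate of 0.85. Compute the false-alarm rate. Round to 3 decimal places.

z(hit rate) = z(0.85) = 1.0364
z(FA) = z(H) − d' = 1.0364 − 1.19 = -0.1536
false-alarm rate = Φ(-0.1536) = 0.4390

false-alarm rate = 0.439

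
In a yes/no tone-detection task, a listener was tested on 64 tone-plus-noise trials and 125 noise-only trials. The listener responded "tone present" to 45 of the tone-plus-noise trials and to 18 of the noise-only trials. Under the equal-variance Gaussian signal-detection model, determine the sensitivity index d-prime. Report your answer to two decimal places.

H = 45/64 = 0.7031
FA = 18/125 = 0.1440
z(H) = z(0.7031) = 0.5333
z(FA) = z(0.1440) = -1.0625
d' = z(H) − z(FA) = 0.5333 − (-1.0625) = 1.5958

d-prime = 1.60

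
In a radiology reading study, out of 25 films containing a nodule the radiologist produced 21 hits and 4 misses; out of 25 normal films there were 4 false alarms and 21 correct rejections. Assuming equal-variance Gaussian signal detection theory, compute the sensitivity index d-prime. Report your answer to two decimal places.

H = 21/25 = 0.8400
FA = 4/25 = 0.1600
z(H) = z(0.8400) = 0.9945
z(FA) = z(0.1600) = -0.9945
d' = z(H) − z(FA) = 0.9945 − (-0.9945) = 1.9890

d-prime = 1.99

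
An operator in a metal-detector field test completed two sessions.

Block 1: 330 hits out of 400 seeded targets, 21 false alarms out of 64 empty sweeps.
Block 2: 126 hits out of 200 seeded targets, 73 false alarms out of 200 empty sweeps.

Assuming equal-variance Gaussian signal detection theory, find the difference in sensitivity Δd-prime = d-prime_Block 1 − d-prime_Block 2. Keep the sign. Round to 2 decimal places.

Δd-prime = 0.70

Block 1: z(0.8250) = 0.935, z(0.3281) = -0.445, d' = 1.380
Block 2: z(0.6300) = 0.332, z(0.3650) = -0.345, d' = 0.677
Δd' = d'_Block 1 − d'_Block 2 = 1.380 − 0.677 = 0.703
Block 1 has the higher sensitivity.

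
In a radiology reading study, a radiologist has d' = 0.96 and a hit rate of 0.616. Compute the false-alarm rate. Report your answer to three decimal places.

z(hit rate) = z(0.616) = 0.2950
z(FA) = z(H) − d' = 0.2950 − 0.96 = -0.6650
false-alarm rate = Φ(-0.6650) = 0.2530

false-alarm rate = 0.253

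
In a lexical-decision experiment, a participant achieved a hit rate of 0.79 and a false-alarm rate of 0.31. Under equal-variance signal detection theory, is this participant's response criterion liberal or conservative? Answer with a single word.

liberal

z(H) = 0.806, z(FA) = -0.496
c = −½·(z(H) + z(FA)) = -0.155
c < 0 → liberal criterion (biased toward responding “yes”).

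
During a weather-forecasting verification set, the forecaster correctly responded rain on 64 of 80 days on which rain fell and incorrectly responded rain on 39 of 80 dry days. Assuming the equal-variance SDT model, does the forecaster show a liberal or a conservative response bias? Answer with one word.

liberal

z(H) = 0.842, z(FA) = -0.031
c = −½·(z(H) + z(FA)) = -0.4055
c < 0 → liberal criterion (biased toward responding “yes”).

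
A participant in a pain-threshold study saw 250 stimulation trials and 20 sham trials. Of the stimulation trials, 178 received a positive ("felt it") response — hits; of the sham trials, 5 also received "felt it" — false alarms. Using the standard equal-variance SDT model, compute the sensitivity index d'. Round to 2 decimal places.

d' = 1.23

H = 178/250 = 0.7120
FA = 5/20 = 0.2500
Φ⁻¹(H) = Φ⁻¹(0.7120) = 0.559
Φ⁻¹(FA) = Φ⁻¹(0.2500) = -0.674
d' = z(H) − z(FA) = 0.559 − (-0.674) = 1.233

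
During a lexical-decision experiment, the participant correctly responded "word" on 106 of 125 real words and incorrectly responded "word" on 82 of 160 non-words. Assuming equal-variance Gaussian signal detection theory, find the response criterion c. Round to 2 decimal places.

H = 106/125 = 0.8480
FA = 82/160 = 0.5125
z(H) = 1.0279
z(FA) = 0.0313
c = −½·[z(H) + z(FA)] = −0.5 × (1.0279 + 0.0313) = -0.5296
c < 0: the participant has a liberal response bias.

c = -0.53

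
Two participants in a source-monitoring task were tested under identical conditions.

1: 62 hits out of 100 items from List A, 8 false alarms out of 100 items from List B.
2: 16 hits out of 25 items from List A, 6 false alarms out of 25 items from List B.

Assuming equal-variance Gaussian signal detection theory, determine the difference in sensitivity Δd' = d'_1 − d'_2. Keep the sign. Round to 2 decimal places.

Δd' = 0.65

1: z(0.6200) = 0.305, z(0.0800) = -1.405, d' = 1.710
2: z(0.6400) = 0.358, z(0.2400) = -0.706, d' = 1.064
Δd' = d'_1 − d'_2 = 1.710 − 1.064 = 0.646
1 has the higher sensitivity.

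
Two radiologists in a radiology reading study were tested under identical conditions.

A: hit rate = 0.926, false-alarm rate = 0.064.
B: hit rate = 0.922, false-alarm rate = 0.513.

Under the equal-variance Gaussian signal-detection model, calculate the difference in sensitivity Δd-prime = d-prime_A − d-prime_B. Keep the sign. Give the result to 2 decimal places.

A: z(0.926) = 1.447, z(0.064) = -1.522, d' = 2.969
B: z(0.922) = 1.419, z(0.513) = 0.033, d' = 1.386
Δd' = d'_A − d'_B = 2.969 − 1.386 = 1.583
A has the higher sensitivity.

Δd-prime = 1.58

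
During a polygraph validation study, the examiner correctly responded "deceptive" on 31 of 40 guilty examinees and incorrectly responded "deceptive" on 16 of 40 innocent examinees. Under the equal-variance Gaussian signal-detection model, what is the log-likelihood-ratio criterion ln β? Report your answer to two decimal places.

ln β = -0.25

H = 31/40 = 0.7750
FA = 16/40 = 0.4000
z(0.7750) = 0.755, z(0.4000) = -0.253
ln β = −½·[z(H)² − z(FA)²] = −0.5 × (0.570 − 0.064) = -0.253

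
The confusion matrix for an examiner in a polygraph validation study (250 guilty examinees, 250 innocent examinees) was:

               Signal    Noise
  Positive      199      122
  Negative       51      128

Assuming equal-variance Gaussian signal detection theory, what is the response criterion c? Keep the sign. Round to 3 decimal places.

H = 199/250 = 0.7960
FA = 122/250 = 0.4880
z(0.7960) = 0.8274, z(0.4880) = -0.0301
c = −½·[z(H) + z(FA)] = −0.5 × (0.8274 + (-0.0301)) = -0.39865
c < 0: the examiner has a liberal response bias.

c = -0.399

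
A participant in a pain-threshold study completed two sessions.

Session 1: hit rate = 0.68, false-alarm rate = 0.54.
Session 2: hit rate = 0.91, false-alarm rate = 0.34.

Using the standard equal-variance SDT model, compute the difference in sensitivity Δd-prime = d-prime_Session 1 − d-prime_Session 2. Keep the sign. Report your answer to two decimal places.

Δd-prime = -1.39

Session 1: z(0.68) = 0.468, z(0.54) = 0.100, d' = 0.368
Session 2: z(0.91) = 1.341, z(0.34) = -0.412, d' = 1.753
Δd' = d'_Session 1 − d'_Session 2 = 0.368 − 1.753 = -1.385
Session 2 has the higher sensitivity.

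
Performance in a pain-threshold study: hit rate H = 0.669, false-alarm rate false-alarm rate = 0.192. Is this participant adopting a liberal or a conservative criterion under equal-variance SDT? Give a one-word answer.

z(H) = 0.437, z(FA) = -0.871
c = −½·(z(H) + z(FA)) = 0.217
c > 0 → conservative criterion (biased toward responding “no”).

conservative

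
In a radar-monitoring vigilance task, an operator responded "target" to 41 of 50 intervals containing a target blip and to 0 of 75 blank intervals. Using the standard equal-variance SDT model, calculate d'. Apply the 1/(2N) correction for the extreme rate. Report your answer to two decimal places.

d' = 3.39

The false-alarm rate is 0/75 = 0, so apply the 1/(2N) correction: FA → 1/(2·75) = 0.00667.
z(H) = z(0.82000) = 0.915
z(FA) = z(0.00667) = -2.475
d' = 0.915 − (-2.475) = 3.390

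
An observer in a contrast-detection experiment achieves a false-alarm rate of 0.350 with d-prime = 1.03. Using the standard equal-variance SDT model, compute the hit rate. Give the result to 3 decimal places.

hit rate = 0.740

z(false-alarm rate) = z(0.350) = -0.3853
z(H) = z(FA) + d' = -0.3853 + 1.03 = 0.6447
hit rate = Φ(0.6447) = 0.7404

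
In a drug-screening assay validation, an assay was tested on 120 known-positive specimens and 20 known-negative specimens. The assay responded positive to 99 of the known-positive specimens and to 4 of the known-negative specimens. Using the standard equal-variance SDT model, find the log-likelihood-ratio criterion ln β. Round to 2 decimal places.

ln β = -0.08

H = 99/120 = 0.8250
FA = 4/20 = 0.2000
Φ⁻¹(0.8250) = 0.935, Φ⁻¹(0.2000) = -0.842
ln β = −½·[z(H)² − z(FA)²] = −0.5 × (0.874 − 0.709) = -0.0825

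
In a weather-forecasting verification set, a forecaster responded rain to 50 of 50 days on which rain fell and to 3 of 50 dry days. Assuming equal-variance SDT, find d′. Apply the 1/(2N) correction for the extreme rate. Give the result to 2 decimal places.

The hit rate is 50/50 = 1, so apply the 1/(2N) correction: H → 1 − 1/(2·50) = 0.99000.
z(H) = z(0.99000) = 2.326
z(FA) = z(0.06000) = -1.555
d' = 2.326 − (-1.555) = 3.881

d′ = 3.88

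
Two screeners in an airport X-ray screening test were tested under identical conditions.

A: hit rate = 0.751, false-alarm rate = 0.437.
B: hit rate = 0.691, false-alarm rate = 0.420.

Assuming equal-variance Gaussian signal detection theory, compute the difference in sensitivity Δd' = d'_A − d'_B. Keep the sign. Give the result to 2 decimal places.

A: z(0.751) = 0.678, z(0.437) = -0.159, d' = 0.837
B: z(0.691) = 0.499, z(0.420) = -0.202, d' = 0.701
Δd' = d'_A − d'_B = 0.837 − 0.701 = 0.136
A has the higher sensitivity.

Δd' = 0.14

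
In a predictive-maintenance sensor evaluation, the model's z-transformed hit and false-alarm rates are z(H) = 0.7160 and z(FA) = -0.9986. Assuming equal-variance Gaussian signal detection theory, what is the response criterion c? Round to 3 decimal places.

c = −½·[z(H) + z(FA)] = −½·(0.7160 + (-0.9986)) = 0.1413
c > 0: the model has a conservative response bias.

c = 0.141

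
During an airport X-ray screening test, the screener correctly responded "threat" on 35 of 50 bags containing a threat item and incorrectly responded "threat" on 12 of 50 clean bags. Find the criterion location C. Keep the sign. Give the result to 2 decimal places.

H = 35/50 = 0.7000
FA = 12/50 = 0.2400
z(H) = 0.524
z(FA) = -0.706
c = −½·[z(H) + z(FA)] = −0.5 × (0.524 + (-0.706)) = 0.091

C = 0.09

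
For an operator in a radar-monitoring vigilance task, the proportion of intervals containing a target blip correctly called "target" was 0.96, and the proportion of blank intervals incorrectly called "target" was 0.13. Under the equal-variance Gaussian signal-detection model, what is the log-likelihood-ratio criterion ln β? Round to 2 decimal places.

ln β = -0.90

Φ⁻¹(0.96) = 1.751, Φ⁻¹(0.13) = -1.126
ln β = −½·[z(H)² − z(FA)²] = −0.5 × (3.066 − 1.268) = -0.899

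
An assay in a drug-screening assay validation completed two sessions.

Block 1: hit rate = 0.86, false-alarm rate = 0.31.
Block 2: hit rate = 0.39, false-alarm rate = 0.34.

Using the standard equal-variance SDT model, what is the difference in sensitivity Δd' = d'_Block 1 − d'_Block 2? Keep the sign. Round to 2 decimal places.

Block 1: z(0.86) = 1.080, z(0.31) = -0.496, d' = 1.576
Block 2: z(0.39) = -0.279, z(0.34) = -0.412, d' = 0.133
Δd' = d'_Block 1 − d'_Block 2 = 1.576 − 0.133 = 1.443
Block 1 has the higher sensitivity.

Δd' = 1.44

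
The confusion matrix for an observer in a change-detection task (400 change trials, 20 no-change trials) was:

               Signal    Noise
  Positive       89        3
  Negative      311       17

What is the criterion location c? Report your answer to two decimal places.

H = 89/400 = 0.2225
FA = 3/20 = 0.1500
z(H) = -0.7638
z(FA) = -1.0364
c = −½·[z(H) + z(FA)] = −0.5 × (-0.7638 + (-1.0364)) = 0.9001

c = 0.90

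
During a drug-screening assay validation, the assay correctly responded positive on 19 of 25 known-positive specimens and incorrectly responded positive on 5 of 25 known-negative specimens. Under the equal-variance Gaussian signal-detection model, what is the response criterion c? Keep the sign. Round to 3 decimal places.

c = 0.068

H = 19/25 = 0.7600
FA = 5/25 = 0.2000
Φ⁻¹(0.7600) = 0.7063, Φ⁻¹(0.2000) = -0.8416
c = −½·[z(H) + z(FA)] = −0.5 × (0.7063 + (-0.8416)) = 0.06765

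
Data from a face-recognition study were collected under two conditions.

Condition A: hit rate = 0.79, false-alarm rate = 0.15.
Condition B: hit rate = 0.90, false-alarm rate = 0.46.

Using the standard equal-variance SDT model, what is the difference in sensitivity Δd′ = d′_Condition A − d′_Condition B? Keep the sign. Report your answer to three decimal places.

Δd′ = 0.461

Condition A: z(0.79) = 0.8064, z(0.15) = -1.0364, d' = 1.8428
Condition B: z(0.90) = 1.2816, z(0.46) = -0.1004, d' = 1.3820
Δd' = d'_Condition A − d'_Condition B = 1.8428 − 1.3820 = 0.4608
Condition A has the higher sensitivity.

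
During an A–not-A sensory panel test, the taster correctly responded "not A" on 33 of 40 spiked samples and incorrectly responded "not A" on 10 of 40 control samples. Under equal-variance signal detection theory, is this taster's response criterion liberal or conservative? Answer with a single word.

liberal

z(H) = 0.935, z(FA) = -0.674
c = −½·(z(H) + z(FA)) = -0.1305
c < 0 → liberal criterion (biased toward responding “yes”).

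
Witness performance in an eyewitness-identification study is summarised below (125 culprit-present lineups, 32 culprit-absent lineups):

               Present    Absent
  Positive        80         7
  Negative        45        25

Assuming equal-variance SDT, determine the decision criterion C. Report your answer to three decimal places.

H = 80/125 = 0.6400
FA = 7/32 = 0.2188
z(H) = z(0.6400) = 0.3585
z(FA) = z(0.2188) = -0.7763
c = −½·[z(H) + z(FA)] = −0.5 × (0.3585 + (-0.7763)) = 0.2089
c > 0: the witness has a conservative response bias.

C = 0.209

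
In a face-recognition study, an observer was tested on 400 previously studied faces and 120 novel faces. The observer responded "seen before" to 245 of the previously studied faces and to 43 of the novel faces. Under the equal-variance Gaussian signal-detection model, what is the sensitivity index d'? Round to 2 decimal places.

d' = 0.65

H = 245/400 = 0.6125
FA = 43/120 = 0.3583
z(H) = 0.2858
z(FA) = -0.3630
d' = z(H) − z(FA) = 0.2858 − (-0.3630) = 0.6488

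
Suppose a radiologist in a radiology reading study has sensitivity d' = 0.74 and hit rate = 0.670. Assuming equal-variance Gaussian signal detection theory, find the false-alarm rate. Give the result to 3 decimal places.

z(hit rate) = z(0.670) = 0.4399
z(FA) = z(H) − d' = 0.4399 − 0.74 = -0.3001
false-alarm rate = Φ(-0.3001) = 0.3821

false-alarm rate = 0.382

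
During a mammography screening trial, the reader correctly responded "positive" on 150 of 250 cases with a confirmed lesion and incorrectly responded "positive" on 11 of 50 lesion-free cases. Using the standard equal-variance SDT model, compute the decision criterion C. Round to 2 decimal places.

C = 0.26

H = 150/250 = 0.6000
FA = 11/50 = 0.2200
Φ⁻¹(H) = Φ⁻¹(0.6000) = 0.2533
Φ⁻¹(FA) = Φ⁻¹(0.2200) = -0.7722
c = −½·[z(H) + z(FA)] = −0.5 × (0.2533 + (-0.7722)) = 0.25945
c > 0: the reader has a conservative response bias.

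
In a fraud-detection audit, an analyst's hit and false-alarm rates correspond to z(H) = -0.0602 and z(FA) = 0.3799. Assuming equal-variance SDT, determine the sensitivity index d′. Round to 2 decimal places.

d′ = -0.44

d' = z(H) − z(FA) = -0.0602 − 0.3799 = -0.4401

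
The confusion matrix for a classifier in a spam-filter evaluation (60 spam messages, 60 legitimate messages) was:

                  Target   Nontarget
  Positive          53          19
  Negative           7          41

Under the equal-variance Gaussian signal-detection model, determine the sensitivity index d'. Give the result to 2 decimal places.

H = 53/60 = 0.8833
FA = 19/60 = 0.3167
z(H) = 1.192
z(FA) = -0.477
d' = z(H) − z(FA) = 1.192 − (-0.477) = 1.669

d' = 1.67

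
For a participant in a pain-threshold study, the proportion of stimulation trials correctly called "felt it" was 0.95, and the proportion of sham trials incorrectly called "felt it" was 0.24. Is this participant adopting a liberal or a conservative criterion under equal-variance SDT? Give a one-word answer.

liberal

z(H) = 1.645, z(FA) = -0.706
c = −½·(z(H) + z(FA)) = -0.4695
c < 0 → liberal criterion (biased toward responding “yes”).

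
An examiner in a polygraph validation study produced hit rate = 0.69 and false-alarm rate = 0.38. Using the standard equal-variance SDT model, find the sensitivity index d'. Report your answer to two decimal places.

d' = 0.80

Φ⁻¹(H) = Φ⁻¹(0.69) = 0.496
Φ⁻¹(FA) = Φ⁻¹(0.38) = -0.305
d' = z(H) − z(FA) = 0.496 − (-0.305) = 0.801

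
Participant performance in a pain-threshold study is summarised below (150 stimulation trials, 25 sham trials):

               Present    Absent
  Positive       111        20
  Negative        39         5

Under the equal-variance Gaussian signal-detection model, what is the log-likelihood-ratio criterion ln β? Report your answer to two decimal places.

ln β = 0.15

H = 111/150 = 0.7400
FA = 20/25 = 0.8000
Φ⁻¹(H) = Φ⁻¹(0.7400) = 0.643
Φ⁻¹(FA) = Φ⁻¹(0.8000) = 0.842
ln β = −½·[z(H)² − z(FA)²] = −0.5 × (0.413 − 0.709) = 0.148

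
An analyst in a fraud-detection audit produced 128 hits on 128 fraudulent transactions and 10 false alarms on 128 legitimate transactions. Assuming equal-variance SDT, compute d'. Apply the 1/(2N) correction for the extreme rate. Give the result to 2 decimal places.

d' = 4.08

The hit rate is 128/128 = 1, so apply the 1/(2N) correction: H → 1 − 1/(2·128) = 0.99609.
z(H) = z(0.99609) = 2.660
z(FA) = z(0.07812) = -1.418
d' = 2.660 − (-1.418) = 4.078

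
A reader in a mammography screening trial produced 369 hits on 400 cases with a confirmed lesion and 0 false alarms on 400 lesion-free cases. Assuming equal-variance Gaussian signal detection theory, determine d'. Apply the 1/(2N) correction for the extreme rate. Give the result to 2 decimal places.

d' = 4.45

The false-alarm rate is 0/400 = 0, so apply the 1/(2N) correction: FA → 1/(2·400) = 0.00125.
z(H) = z(0.92250) = 1.422
z(FA) = z(0.00125) = -3.023
d' = 1.422 − (-3.023) = 4.445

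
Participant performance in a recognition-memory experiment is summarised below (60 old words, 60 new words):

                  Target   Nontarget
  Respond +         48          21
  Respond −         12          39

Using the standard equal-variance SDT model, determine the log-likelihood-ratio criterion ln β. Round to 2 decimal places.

ln β = -0.28

H = 48/60 = 0.8000
FA = 21/60 = 0.3500
z(H) = z(0.8000) = 0.842
z(FA) = z(0.3500) = -0.385
ln β = −½·[z(H)² − z(FA)²] = −0.5 × (0.709 − 0.148) = -0.2805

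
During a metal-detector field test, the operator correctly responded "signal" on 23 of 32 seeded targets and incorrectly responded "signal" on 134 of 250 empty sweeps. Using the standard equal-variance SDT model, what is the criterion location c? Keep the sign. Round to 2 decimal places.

c = -0.33

H = 23/32 = 0.7188
FA = 134/250 = 0.5360
z(0.7188) = 0.5793, z(0.5360) = 0.0904
c = −½·[z(H) + z(FA)] = −0.5 × (0.5793 + 0.0904) = -0.33485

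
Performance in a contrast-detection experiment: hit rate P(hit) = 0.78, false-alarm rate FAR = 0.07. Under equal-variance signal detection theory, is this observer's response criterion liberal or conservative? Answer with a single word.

z(H) = 0.772, z(FA) = -1.476
c = −½·(z(H) + z(FA)) = 0.352
c > 0 → conservative criterion (biased toward responding “no”).

conservative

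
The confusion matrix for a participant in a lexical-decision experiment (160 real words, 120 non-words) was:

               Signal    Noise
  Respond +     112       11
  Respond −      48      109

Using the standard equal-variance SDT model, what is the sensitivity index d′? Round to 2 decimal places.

H = 112/160 = 0.7000
FA = 11/120 = 0.0917
z(H) = 0.5244
z(FA) = -1.3304
d' = z(H) − z(FA) = 0.5244 − (-1.3304) = 1.8548

d′ = 1.85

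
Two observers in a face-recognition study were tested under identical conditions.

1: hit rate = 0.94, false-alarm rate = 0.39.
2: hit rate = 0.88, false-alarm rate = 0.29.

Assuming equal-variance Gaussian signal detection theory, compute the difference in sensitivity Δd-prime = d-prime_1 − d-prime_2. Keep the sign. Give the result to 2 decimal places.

1: z(0.94) = 1.555, z(0.39) = -0.279, d' = 1.834
2: z(0.88) = 1.175, z(0.29) = -0.553, d' = 1.728
Δd' = d'_1 − d'_2 = 1.834 − 1.728 = 0.106
1 has the higher sensitivity.

Δd-prime = 0.11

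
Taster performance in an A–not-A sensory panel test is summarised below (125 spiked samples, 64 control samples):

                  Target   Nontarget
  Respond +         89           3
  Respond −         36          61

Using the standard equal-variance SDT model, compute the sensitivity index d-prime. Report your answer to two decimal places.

H = 89/125 = 0.7120
FA = 3/64 = 0.0469
Φ⁻¹(H) = 0.559
Φ⁻¹(FA) = -1.676
d' = z(H) − z(FA) = 0.559 − (-1.676) = 2.235

d-prime = 2.24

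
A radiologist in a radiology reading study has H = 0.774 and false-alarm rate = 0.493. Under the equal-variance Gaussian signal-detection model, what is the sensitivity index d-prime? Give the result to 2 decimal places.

d-prime = 0.77

z(H) = 0.752
z(FA) = -0.018
d' = z(H) − z(FA) = 0.752 − (-0.018) = 0.770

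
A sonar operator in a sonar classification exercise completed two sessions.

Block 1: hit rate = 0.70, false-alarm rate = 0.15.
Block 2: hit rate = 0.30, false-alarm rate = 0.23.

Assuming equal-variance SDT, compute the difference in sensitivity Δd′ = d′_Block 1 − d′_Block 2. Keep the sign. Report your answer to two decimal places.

Block 1: z(0.70) = 0.524, z(0.15) = -1.036, d' = 1.560
Block 2: z(0.30) = -0.524, z(0.23) = -0.739, d' = 0.215
Δd' = d'_Block 1 − d'_Block 2 = 1.560 − 0.215 = 1.345
Block 1 has the higher sensitivity.

Δd′ = 1.35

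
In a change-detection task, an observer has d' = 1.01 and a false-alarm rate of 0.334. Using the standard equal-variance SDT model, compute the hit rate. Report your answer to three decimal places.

hit rate = 0.719

z(false-alarm rate) = z(0.334) = -0.4289
z(H) = z(FA) + d' = -0.4289 + 1.01 = 0.5811
hit rate = Φ(0.5811) = 0.7194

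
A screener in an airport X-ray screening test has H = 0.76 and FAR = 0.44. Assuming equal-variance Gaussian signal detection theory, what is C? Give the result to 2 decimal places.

C = -0.28

Φ⁻¹(H) = 0.7063
Φ⁻¹(FA) = -0.1510
c = −½·[z(H) + z(FA)] = −0.5 × (0.7063 + (-0.1510)) = -0.27765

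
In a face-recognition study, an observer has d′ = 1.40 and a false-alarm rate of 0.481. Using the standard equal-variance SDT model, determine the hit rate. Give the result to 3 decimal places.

z(false-alarm rate) = z(0.481) = -0.0476
z(H) = z(FA) + d' = -0.0476 + 1.40 = 1.3524
hit rate = Φ(1.3524) = 0.9119

hit rate = 0.912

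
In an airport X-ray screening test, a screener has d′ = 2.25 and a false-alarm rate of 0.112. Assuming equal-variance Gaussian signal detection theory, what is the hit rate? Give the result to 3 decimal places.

hit rate = 0.849

z(false-alarm rate) = z(0.112) = -1.2160
z(H) = z(FA) + d' = -1.2160 + 2.25 = 1.0340
hit rate = Φ(1.0340) = 0.8494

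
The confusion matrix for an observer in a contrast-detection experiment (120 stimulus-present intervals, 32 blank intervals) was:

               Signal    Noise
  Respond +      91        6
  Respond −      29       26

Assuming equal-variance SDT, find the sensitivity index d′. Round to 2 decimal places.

d′ = 1.59

H = 91/120 = 0.7583
FA = 6/32 = 0.1875
z(H) = 0.701
z(FA) = -0.887
d' = z(H) − z(FA) = 0.701 − (-0.887) = 1.588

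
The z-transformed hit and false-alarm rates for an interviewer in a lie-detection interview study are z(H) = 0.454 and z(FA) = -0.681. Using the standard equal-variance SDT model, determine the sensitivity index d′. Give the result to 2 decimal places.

d′ = 1.14

d' = z(H) − z(FA) = 0.454 − (-0.681) = 1.135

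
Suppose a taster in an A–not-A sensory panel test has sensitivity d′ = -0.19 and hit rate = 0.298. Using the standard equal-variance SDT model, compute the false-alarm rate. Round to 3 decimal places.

false-alarm rate = 0.367

z(hit rate) = z(0.298) = -0.5302
z(FA) = z(H) − d' = -0.5302 − (-0.19) = -0.3402
false-alarm rate = Φ(-0.3402) = 0.3669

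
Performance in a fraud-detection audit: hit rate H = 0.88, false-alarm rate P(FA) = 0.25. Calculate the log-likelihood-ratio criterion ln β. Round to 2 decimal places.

z(H) = 1.175
z(FA) = -0.674
ln β = −½·[z(H)² − z(FA)²] = −0.5 × (1.381 − 0.454) = -0.4635

ln β = -0.46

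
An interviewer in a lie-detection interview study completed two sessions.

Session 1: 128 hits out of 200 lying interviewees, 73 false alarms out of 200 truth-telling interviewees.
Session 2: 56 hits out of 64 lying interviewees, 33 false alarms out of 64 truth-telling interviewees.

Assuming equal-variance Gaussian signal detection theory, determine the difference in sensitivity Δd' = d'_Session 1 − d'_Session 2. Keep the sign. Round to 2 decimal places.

Δd' = -0.41

Session 1: z(0.6400) = 0.358, z(0.3650) = -0.345, d' = 0.703
Session 2: z(0.8750) = 1.150, z(0.5156) = 0.039, d' = 1.111
Δd' = d'_Session 1 − d'_Session 2 = 0.703 − 1.111 = -0.408
Session 2 has the higher sensitivity.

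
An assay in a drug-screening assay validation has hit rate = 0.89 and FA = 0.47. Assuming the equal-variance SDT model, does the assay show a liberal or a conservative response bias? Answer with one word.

liberal

z(H) = 1.227, z(FA) = -0.075
c = −½·(z(H) + z(FA)) = -0.576
c < 0 → liberal criterion (biased toward responding “yes”).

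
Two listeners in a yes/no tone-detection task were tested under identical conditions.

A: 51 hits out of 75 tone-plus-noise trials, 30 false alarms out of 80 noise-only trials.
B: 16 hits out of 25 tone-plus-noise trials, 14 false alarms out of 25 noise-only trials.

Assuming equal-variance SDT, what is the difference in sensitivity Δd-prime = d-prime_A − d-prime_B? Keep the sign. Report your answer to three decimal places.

Δd-prime = 0.579

A: z(0.6800) = 0.4677, z(0.3750) = -0.3186, d' = 0.7863
B: z(0.6400) = 0.3585, z(0.5600) = 0.1510, d' = 0.2075
Δd' = d'_A − d'_B = 0.7863 − 0.2075 = 0.5788
A has the higher sensitivity.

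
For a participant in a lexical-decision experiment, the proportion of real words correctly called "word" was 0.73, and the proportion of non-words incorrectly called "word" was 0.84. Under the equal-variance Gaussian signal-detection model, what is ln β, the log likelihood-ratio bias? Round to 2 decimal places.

z(0.73) = 0.613, z(0.84) = 0.994
ln β = −½·[z(H)² − z(FA)²] = −0.5 × (0.376 − 0.988) = 0.306

ln β = 0.31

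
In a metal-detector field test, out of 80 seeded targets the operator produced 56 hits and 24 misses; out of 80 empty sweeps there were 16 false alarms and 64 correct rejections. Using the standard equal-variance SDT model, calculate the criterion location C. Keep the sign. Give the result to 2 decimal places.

H = 56/80 = 0.7000
FA = 16/80 = 0.2000
z(H) = z(0.7000) = 0.5244
z(FA) = z(0.2000) = -0.8416
c = −½·[z(H) + z(FA)] = −0.5 × (0.5244 + (-0.8416)) = 0.1586

C = 0.16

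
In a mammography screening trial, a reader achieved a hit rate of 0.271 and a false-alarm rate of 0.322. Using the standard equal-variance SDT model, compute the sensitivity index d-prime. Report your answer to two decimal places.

d-prime = -0.15

Φ⁻¹(0.271) = -0.610, Φ⁻¹(0.322) = -0.462
d' = z(H) − z(FA) = -0.610 − (-0.462) = -0.148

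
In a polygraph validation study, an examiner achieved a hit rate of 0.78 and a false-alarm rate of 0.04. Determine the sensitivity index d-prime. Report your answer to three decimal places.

d-prime = 2.523

z(H) = 0.7722
z(FA) = -1.7507
d' = z(H) − z(FA) = 0.7722 − (-1.7507) = 2.5229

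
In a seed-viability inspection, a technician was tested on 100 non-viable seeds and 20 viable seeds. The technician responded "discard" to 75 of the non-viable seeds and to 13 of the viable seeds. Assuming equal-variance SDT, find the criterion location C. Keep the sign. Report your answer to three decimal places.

H = 75/100 = 0.7500
FA = 13/20 = 0.6500
Φ⁻¹(0.7500) = 0.6745, Φ⁻¹(0.6500) = 0.3853
c = −½·[z(H) + z(FA)] = −0.5 × (0.6745 + 0.3853) = -0.5299

C = -0.530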